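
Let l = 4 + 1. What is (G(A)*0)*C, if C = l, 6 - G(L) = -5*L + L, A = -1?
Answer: 0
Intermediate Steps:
l = 5
G(L) = 6 + 4*L (G(L) = 6 - (-5*L + L) = 6 - (-4)*L = 6 + 4*L)
C = 5
(G(A)*0)*C = ((6 + 4*(-1))*0)*5 = ((6 - 4)*0)*5 = (2*0)*5 = 0*5 = 0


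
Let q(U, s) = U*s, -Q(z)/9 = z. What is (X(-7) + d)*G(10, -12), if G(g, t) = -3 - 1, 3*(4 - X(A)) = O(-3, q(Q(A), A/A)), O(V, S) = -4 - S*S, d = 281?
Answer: -19312/3 ≈ -6437.3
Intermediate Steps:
Q(z) = -9*z
O(V, S) = -4 - S²
X(A) = 16/3 + 27*A² (X(A) = 4 - (-4 - ((-9*A)*(A/A))²)/3 = 4 - (-4 - (-9*A*1)²)/3 = 4 - (-4 - (-9*A)²)/3 = 4 - (-4 - 81*A²)/3 = 4 + (4/3 + 27*A²) = 16/3 + 27*A²)
G(g, t) = -4
(X(-7) + d)*G(10, -12) = ((16/3 + 27*(-7)²) + 281)*(-4) = ((16/3 + 27*49) + 281)*(-4) = ((16/3 + 1323) + 281)*(-4) = (3985/3 + 281)*(-4) = (4828/3)*(-4) = -19312/3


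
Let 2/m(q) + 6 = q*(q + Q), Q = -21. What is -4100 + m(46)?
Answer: -2345199/572 ≈ -4100.0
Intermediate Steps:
m(q) = 2/(-6 + q*(-21 + q)) (m(q) = 2/(-6 + q*(q - 21)) = 2/(-6 + q*(-21 + q)))
-4100 + m(46) = -4100 + 2/(-6 + 46² - 21*46) = -4100 + 2/(-6 + 2116 - 966) = -4100 + 2/1144 = -4100 + 2*(1/1144) = -4100 + 1/572 = -2345199/572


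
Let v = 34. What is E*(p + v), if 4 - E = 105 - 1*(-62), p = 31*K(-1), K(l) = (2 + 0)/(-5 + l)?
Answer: -11573/3 ≈ -3857.7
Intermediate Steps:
K(l) = 2/(-5 + l)
p = -31/3 (p = 31*(2/(-5 - 1)) = 31*(2/(-6)) = 31*(2*(-⅙)) = 31*(-⅓) = -31/3 ≈ -10.333)
E = -163 (E = 4 - (105 - 1*(-62)) = 4 - (105 + 62) = 4 - 1*167 = 4 - 167 = -163)
E*(p + v) = -163*(-31/3 + 34) = -163*71/3 = -11573/3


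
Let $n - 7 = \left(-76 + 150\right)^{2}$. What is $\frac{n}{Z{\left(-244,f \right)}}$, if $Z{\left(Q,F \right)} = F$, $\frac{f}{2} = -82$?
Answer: $- \frac{5483}{164} \approx -33.433$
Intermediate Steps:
$f = -164$ ($f = 2 \left(-82\right) = -164$)
$n = 5483$ ($n = 7 + \left(-76 + 150\right)^{2} = 7 + 74^{2} = 7 + 5476 = 5483$)
$\frac{n}{Z{\left(-244,f \right)}} = \frac{5483}{-164} = 5483 \left(- \frac{1}{164}\right) = - \frac{5483}{164}$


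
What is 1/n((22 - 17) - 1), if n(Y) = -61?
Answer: -1/61 ≈ -0.016393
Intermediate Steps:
1/n((22 - 17) - 1) = 1/(-61) = -1/61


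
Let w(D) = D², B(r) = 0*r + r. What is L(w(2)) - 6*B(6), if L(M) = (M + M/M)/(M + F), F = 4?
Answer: -283/8 ≈ -35.375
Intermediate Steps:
B(r) = r (B(r) = 0 + r = r)
L(M) = (1 + M)/(4 + M) (L(M) = (M + M/M)/(M + 4) = (M + 1)/(4 + M) = (1 + M)/(4 + M))
L(w(2)) - 6*B(6) = (1 + 2²)/(4 + 2²) - 6*6 = (1 + 4)/(4 + 4) - 36 = 5/8 - 36 = -283/8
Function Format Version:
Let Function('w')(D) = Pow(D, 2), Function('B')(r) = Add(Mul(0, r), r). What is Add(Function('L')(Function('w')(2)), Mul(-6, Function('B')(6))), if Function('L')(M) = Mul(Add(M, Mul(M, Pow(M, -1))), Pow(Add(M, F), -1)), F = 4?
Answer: Rational(-283, 8) ≈ -35.375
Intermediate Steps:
Function('B')(r) = r (Function('B')(r) = Add(0, r) = r)
Function('L')(M) = Mul(Pow(Add(4, M), -1), Add(1, M)) (Function('L')(M) = Mul(Add(M, Mul(M, Pow(M, -1))), Pow(Add(M, 4), -1)) = Mul(Add(M, 1), Pow(Add(4, M), -1)) = Mul(Add(1, M), Pow(Add(4, M), -1)) = Mul(Pow(Add(4, M), -1), Add(1, M)))
Add(Function('L')(Function('w')(2)), Mul(-6, Function('B')(6))) = Add(Mul(Pow(Add(4, Pow(2, 2)), -1), Add(1, Pow(2, 2))), Mul(-6, 6)) = Add(Mul(Pow(Add(4, 4), -1), Add(1, 4)), -36) = Add(Mul(Pow(8, -1), 5), -36) = Add(Mul(Rational(1, 8), 5), -36) = Add(Rational(5, 8), -36) = Rational(-283, 8)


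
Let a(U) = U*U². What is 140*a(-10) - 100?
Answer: -140100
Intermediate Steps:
a(U) = U³
140*a(-10) - 100 = 140*(-10)³ - 100 = 140*(-1000) - 100 = -140000 - 100 = -140100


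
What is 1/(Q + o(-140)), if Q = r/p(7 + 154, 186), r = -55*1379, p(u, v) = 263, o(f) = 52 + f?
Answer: -263/98989 ≈ -0.0026569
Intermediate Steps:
r = -75845
Q = -75845/263 ≈ -288.38
1/(Q + o(-140)) = 1/(-75845/263 + (52 - 140)) = 1/(-75845/263 - 88) = 1/(-98989/263) = -263/98989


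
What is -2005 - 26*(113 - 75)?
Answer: -2993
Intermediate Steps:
-2005 - 26*(113 - 75) = -2005 - 26*38 = -2005 - 988 = -2993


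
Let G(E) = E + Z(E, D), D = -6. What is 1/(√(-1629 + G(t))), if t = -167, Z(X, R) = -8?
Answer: -I*√451/902 ≈ -0.023544*I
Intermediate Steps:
G(E) = -8 + E (G(E) = E - 8 = -8 + E)
1/(√(-1629 + G(t))) = 1/(√(-1629 + (-8 - 167))) = 1/(√(-1629 - 175)) = 1/(√(-1804)) = 1/(2*I*√451) = -I*√451/902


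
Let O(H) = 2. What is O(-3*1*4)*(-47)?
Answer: -94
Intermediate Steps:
O(-3*1*4)*(-47) = 2*(-47) = -94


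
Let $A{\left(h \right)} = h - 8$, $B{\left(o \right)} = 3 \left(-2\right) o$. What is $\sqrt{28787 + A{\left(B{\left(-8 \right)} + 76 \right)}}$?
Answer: $\sqrt{28903} \approx 170.01$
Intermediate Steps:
$B{\left(o \right)} = - 6 o$
$A{\left(h \right)} = -8 + h$ ($A{\left(h \right)} = h - 8 = -8 + h$)
$\sqrt{28787 + A{\left(B{\left(-8 \right)} + 76 \right)}} = \sqrt{28787 + \left(-8 + \left(\left(-6\right) \left(-8\right) + 76\right)\right)} = \sqrt{28787 + \left(-8 + \left(48 + 76\right)\right)} = \sqrt{28787 + \left(-8 + 124\right)} = \sqrt{28787 + 116} = \sqrt{28903}$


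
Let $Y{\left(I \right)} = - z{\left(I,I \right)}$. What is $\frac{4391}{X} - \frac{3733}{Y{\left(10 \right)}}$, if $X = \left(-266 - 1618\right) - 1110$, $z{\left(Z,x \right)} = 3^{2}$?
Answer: $\frac{3712361}{8982} \approx 413.31$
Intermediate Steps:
$z{\left(Z,x \right)} = 9$
$Y{\left(I \right)} = -9$ ($Y{\left(I \right)} = \left(-1\right) 9 = -9$)
$X = -2994$ ($X = -1884 - 1110 = -2994$)
$\frac{4391}{X} - \frac{3733}{Y{\left(10 \right)}} = \frac{4391}{-2994} - \frac{3733}{-9} = 4391 \left(- \frac{1}{2994}\right) - - \frac{3733}{9} = - \frac{4391}{2994} + \frac{3733}{9} = \frac{3712361}{8982}$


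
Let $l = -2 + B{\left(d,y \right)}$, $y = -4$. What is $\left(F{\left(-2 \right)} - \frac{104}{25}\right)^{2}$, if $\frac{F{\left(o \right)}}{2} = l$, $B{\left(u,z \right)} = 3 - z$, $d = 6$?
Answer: $\frac{21316}{625} \approx 34.106$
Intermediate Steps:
$l = 5$ ($l = -2 + \left(3 - -4\right) = -2 + \left(3 + 4\right) = -2 + 7 = 5$)
$F{\left(o \right)} = 10$ ($F{\left(o \right)} = 2 \cdot 5 = 10$)
$\left(F{\left(-2 \right)} - \frac{104}{25}\right)^{2} = \left(10 - \frac{104}{25}\right)^{2} = \left(\frac{146}{25}\right)^{2} = \frac{21316}{625}$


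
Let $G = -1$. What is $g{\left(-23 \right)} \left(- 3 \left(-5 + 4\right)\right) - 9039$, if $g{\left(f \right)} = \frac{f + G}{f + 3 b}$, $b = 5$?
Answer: $-9030$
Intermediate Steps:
$g{\left(f \right)} = \frac{-1 + f}{15 + f}$ ($g{\left(f \right)} = \frac{f - 1}{f + 3 \cdot 5} = \frac{-1 + f}{f + 15} = \frac{-1 + f}{15 + f}$)
$g{\left(-23 \right)} \left(- 3 \left(-5 + 4\right)\right) - 9039 = \frac{-1 - 23}{15 - 23} \left(- 3 \left(-5 + 4\right)\right) - 9039 = \frac{1}{-8} \left(-24\right) \left(\left(-3\right) \left(-1\right)\right) - 9039 = \left(- \frac{1}{8}\right) \left(-24\right) 3 - 9039 = 3 \cdot 3 - 9039 = 9 - 9039 = -9030$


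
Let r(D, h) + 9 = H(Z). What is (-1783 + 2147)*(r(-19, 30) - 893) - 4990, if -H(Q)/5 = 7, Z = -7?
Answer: -346058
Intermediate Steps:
H(Q) = -35 (H(Q) = -5*7 = -35)
r(D, h) = -44 (r(D, h) = -9 - 35 = -44)
(-1783 + 2147)*(r(-19, 30) - 893) - 4990 = (-1783 + 2147)*(-44 - 893) - 4990 = 364*(-937) - 4990 = -341068 - 4990 = -346058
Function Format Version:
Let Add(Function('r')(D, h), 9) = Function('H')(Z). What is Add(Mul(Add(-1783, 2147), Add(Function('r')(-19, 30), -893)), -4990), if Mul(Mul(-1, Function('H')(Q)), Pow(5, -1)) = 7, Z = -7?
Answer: -346058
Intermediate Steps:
Function('H')(Q) = -35 (Function('H')(Q) = Mul(-5, 7) = -35)
Function('r')(D, h) = -44 (Function('r')(D, h) = Add(-9, -35) = -44)
Add(Mul(Add(-1783, 2147), Add(Function('r')(-19, 30), -893)), -4990) = Add(Mul(Add(-1783, 2147), Add(-44, -893)), -4990) = Add(Mul(364, -937), -4990) = Add(-341068, -4990) = -346058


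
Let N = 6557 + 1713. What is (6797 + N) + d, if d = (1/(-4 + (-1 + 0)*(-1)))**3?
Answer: 406808/27 ≈ 15067.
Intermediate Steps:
N = 8270
d = -1/27 (d = (1/(-4 - 1*(-1)))**3 = (1/(-4 + 1))**3 = (1/(-3))**3 = (-1/3)**3 = -1/27 ≈ -0.037037)
(6797 + N) + d = (6797 + 8270) - 1/27 = 15067 - 1/27 = 406808/27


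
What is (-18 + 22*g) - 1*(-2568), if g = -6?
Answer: 2418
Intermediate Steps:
(-18 + 22*g) - 1*(-2568) = (-18 + 22*(-6)) - 1*(-2568) = (-18 - 132) + 2568 = -150 + 2568 = 2418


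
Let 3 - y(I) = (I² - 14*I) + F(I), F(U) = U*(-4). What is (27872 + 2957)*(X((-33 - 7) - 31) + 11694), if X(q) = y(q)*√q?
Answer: 360514326 - 194715964*I*√71 ≈ 3.6051e+8 - 1.6407e+9*I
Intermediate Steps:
F(U) = -4*U
y(I) = 3 - I² + 18*I (y(I) = 3 - ((I² - 14*I) - 4*I) = 3 - (I² - 18*I) = 3 + (-I² + 18*I) = 3 - I² + 18*I)
X(q) = √q*(3 - q² + 18*q) (X(q) = (3 - q² + 18*q)*√q = √q*(3 - q² + 18*q))
(27872 + 2957)*(X((-33 - 7) - 31) + 11694) = (27872 + 2957)*(√((-33 - 7) - 31)*(3 - ((-33 - 7) - 31)² + 18*((-33 - 7) - 31)) + 11694) = 30829*(√(-40 - 31)*(3 - (-40 - 31)² + 18*(-40 - 31)) + 11694) = 30829*(√(-71)*(3 - 1*(-71)² + 18*(-71)) + 11694) = 30829*((I*√71)*(3 - 1*5041 - 1278) + 11694) = 30829*((I*√71)*(3 - 5041 - 1278) + 11694) = 30829*((I*√71)*(-6316) + 11694) = 30829*(-6316*I*√71 + 11694) = 30829*(11694 - 6316*I*√71) = 360514326 - 194715964*I*√71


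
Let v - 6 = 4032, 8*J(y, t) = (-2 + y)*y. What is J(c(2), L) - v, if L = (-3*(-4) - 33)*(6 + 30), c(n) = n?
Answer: -4038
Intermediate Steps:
L = -756 (L = (12 - 33)*36 = -21*36 = -756)
J(y, t) = y*(-2 + y)/8 (J(y, t) = ((-2 + y)*y)/8 = (y*(-2 + y))/8 = y*(-2 + y)/8)
v = 4038 (v = 6 + 4032 = 4038)
J(c(2), L) - v = (1/8)*2*(-2 + 2) - 1*4038 = (1/8)*2*0 - 4038 = 0 - 4038 = -4038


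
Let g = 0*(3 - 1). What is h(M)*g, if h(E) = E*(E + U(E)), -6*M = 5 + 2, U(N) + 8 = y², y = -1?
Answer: 0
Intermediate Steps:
U(N) = -7 (U(N) = -8 + (-1)² = -8 + 1 = -7)
g = 0 (g = 0*2 = 0)
M = -7/6 (M = -(5 + 2)/6 = -⅙*7 = -7/6 ≈ -1.1667)
h(E) = E*(-7 + E) (h(E) = E*(E - 7) = E*(-7 + E))
h(M)*g = -7*(-7 - 7/6)/6*0 = -7/6*(-49/6)*0 = (343/36)*0 = 0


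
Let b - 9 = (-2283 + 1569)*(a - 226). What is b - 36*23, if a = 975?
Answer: -535605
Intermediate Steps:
b = -534777 (b = 9 + (-2283 + 1569)*(975 - 226) = 9 - 714*749 = 9 - 534786 = -534777)
b - 36*23 = -534777 - 36*23 = -534777 - 828 = -535605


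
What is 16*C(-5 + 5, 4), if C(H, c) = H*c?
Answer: 0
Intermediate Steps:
16*C(-5 + 5, 4) = 16*((-5 + 5)*4) = 16*(0*4) = 16*0 = 0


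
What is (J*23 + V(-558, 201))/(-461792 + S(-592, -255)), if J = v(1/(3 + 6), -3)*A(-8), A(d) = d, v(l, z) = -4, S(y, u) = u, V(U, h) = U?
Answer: -178/462047 ≈ -0.00038524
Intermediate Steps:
J = 32 (J = -4*(-8) = 32)
(J*23 + V(-558, 201))/(-461792 + S(-592, -255)) = (32*23 - 558)/(-461792 - 255) = (736 - 558)/(-462047) = 178*(-1/462047) = -178/462047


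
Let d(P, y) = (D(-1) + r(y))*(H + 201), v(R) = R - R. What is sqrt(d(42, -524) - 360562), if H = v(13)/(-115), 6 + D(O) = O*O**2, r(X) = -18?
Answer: I*sqrt(365587) ≈ 604.64*I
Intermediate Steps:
v(R) = 0
D(O) = -6 + O**3 (D(O) = -6 + O*O**2 = -6 + O**3)
H = 0 (H = 0/(-115) = 0*(-1/115) = 0)
d(P, y) = -5025 (d(P, y) = ((-6 + (-1)**3) - 18)*(0 + 201) = ((-6 - 1) - 18)*201 = (-7 - 18)*201 = -25*201 = -5025)
sqrt(d(42, -524) - 360562) = sqrt(-5025 - 360562) = sqrt(-365587) = I*sqrt(365587)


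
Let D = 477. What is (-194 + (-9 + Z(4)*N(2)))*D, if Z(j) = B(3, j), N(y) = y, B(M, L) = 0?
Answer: -96831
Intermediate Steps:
Z(j) = 0
(-194 + (-9 + Z(4)*N(2)))*D = (-194 + (-9 + 0*2))*477 = (-194 + (-9 + 0))*477 = (-194 - 9)*477 = -203*477 = -96831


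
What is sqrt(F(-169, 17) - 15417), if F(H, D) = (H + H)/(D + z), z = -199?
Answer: I*sqrt(755342)/7 ≈ 124.16*I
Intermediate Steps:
F(H, D) = 2*H/(-199 + D) (F(H, D) = (H + H)/(D - 199) = (2*H)/(-199 + D) = 2*H/(-199 + D))
sqrt(F(-169, 17) - 15417) = sqrt(2*(-169)/(-199 + 17) - 15417) = sqrt(2*(-169)/(-182) - 15417) = sqrt(2*(-169)*(-1/182) - 15417) = sqrt(13/7 - 15417) = sqrt(-107906/7) = I*sqrt(755342)/7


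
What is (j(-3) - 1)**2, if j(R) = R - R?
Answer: 1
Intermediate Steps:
j(R) = 0
(j(-3) - 1)**2 = (0 - 1)**2 = (-1)**2 = 1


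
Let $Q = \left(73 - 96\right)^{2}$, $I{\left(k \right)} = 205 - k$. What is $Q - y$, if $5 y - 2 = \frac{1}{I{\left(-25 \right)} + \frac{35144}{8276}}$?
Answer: $\frac{1280943739}{2423280} \approx 528.6$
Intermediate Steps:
$Q = 529$ ($Q = \left(-23\right)^{2} = 529$)
$y = \frac{971381}{2423280}$ ($y = \frac{2}{5} + \frac{1}{5 \left(\left(205 - -25\right) + \frac{35144}{8276}\right)} = \frac{2}{5} + \frac{1}{5 \left(\left(205 + 25\right) + 35144 \cdot \frac{1}{8276}\right)} = \frac{2}{5} + \frac{1}{5 \left(230 + \frac{8786}{2069}\right)} = \frac{2}{5} + \frac{1}{5 \cdot \frac{484656}{2069}} = \frac{2}{5} + \frac{1}{5} \cdot \frac{2069}{484656} = \frac{2}{5} + \frac{2069}{2423280} = \frac{971381}{2423280} \approx 0.40085$)
$Q - y = 529 - \frac{971381}{2423280} = \frac{1280943739}{2423280}$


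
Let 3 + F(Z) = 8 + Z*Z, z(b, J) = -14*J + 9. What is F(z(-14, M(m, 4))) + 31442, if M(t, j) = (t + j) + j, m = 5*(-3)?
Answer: 42896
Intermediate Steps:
m = -15
M(t, j) = t + 2*j (M(t, j) = (j + t) + j = t + 2*j)
z(b, J) = 9 - 14*J
F(Z) = 5 + Z² (F(Z) = -3 + (8 + Z*Z) = -3 + (8 + Z²) = 5 + Z²)
F(z(-14, M(m, 4))) + 31442 = (5 + (9 - 14*(-15 + 2*4))²) + 31442 = (5 + (9 - 14*(-15 + 8))²) + 31442 = (5 + (9 - 14*(-7))²) + 31442 = (5 + (9 + 98)²) + 31442 = (5 + 107²) + 31442 = (5 + 11449) + 31442 = 11454 + 31442 = 42896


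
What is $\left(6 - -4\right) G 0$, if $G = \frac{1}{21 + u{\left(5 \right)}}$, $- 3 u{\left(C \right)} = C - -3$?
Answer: $0$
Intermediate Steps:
$u{\left(C \right)} = -1 - \frac{C}{3}$ ($u{\left(C \right)} = - \frac{C - -3}{3} = - \frac{C + 3}{3} = - \frac{3 + C}{3} = -1 - \frac{C}{3}$)
$G = \frac{3}{55}$ ($G = \frac{1}{21 - \frac{8}{3}} = \frac{1}{\frac{55}{3}} = \frac{3}{55} \approx 0.054545$)
$\left(6 - -4\right) G 0 = \left(6 - -4\right) \frac{3}{55} \cdot 0 = \left(6 + 4\right) \frac{3}{55} \cdot 0 = 10 \cdot \frac{3}{55} \cdot 0 = \frac{6}{11} \cdot 0 = 0$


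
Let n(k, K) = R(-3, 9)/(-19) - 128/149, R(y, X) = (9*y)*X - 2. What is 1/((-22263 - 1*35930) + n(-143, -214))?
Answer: -2831/164710310 ≈ -1.7188e-5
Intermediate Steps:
R(y, X) = -2 + 9*X*y (R(y, X) = 9*X*y - 2 = -2 + 9*X*y)
n(k, K) = 34073/2831 (n(k, K) = (-2 + 9*9*(-3))/(-19) - 128/149 = (-2 - 243)*(-1/19) - 128*1/149 = -245*(-1/19) - 128/149 = 245/19 - 128/149 = 34073/2831)
1/((-22263 - 1*35930) + n(-143, -214)) = 1/((-22263 - 1*35930) + 34073/2831) = 1/((-22263 - 35930) + 34073/2831) = 1/(-58193 + 34073/2831) = 1/(-164710310/2831) = -2831/164710310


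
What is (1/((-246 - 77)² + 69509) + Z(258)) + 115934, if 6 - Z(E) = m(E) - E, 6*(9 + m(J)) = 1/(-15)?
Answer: 151508957989/1303785 ≈ 1.1621e+5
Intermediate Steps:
m(J) = -811/90 (m(J) = -9 + (⅙)/(-15) = -9 + (⅙)*(-1/15) = -9 - 1/90 = -811/90)
Z(E) = 1351/90 + E (Z(E) = 6 - (-811/90 - E) = 6 + (811/90 + E) = 1351/90 + E)
(1/((-246 - 77)² + 69509) + Z(258)) + 115934 = (1/((-246 - 77)² + 69509) + (1351/90 + 258)) + 115934 = (1/((-323)² + 69509) + 24571/90) + 115934 = (1/(104329 + 69509) + 24571/90) + 115934 = (1/173838 + 24571/90) + 115934 = 355947799/1303785 + 115934 = 151508957989/1303785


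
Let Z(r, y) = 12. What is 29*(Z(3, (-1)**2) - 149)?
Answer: -3973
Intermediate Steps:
29*(Z(3, (-1)**2) - 149) = 29*(12 - 149) = 29*(-137) = -3973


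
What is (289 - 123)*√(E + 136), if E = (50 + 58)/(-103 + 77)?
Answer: 166*√22282/13 ≈ 1906.1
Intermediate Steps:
E = -54/13 (E = 108/(-26) = 108*(-1/26) = -54/13 ≈ -4.1538)
(289 - 123)*√(E + 136) = (289 - 123)*√(-54/13 + 136) = 166*√(1714/13) = 166*(√22282/13) = 166*√22282/13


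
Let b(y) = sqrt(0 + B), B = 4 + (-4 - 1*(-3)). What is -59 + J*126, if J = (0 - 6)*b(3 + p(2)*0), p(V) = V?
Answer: -59 - 756*sqrt(3) ≈ -1368.4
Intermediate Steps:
B = 3 (B = 4 + (-4 + 3) = 4 - 1 = 3)
b(y) = sqrt(3) (b(y) = sqrt(0 + 3) = sqrt(3))
J = -6*sqrt(3) (J = (0 - 6)*sqrt(3) = -6*sqrt(3) ≈ -10.392)
-59 + J*126 = -59 - 6*sqrt(3)*126 = -59 - 756*sqrt(3)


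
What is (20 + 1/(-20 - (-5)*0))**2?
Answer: 159201/400 ≈ 398.00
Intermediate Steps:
(20 + 1/(-20 - (-5)*0))**2 = (20 + 1/(-20 - 1*0))**2 = (20 + 1/(-20 + 0))**2 = (20 + 1/(-20))**2 = (20 - 1/20)**2 = (399/20)**2 = 159201/400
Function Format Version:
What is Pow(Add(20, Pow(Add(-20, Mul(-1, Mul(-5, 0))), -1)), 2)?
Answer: Rational(159201, 400) ≈ 398.00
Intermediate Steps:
Pow(Add(20, Pow(Add(-20, Mul(-1, Mul(-5, 0))), -1)), 2) = Pow(Add(20, Pow(Add(-20, Mul(-1, 0)), -1)), 2) = Pow(Add(20, Pow(Add(-20, 0), -1)), 2) = Pow(Add(20, Pow(-20, -1)), 2) = Pow(Add(20, Rational(-1, 20)), 2) = Pow(Rational(399, 20), 2) = Rational(159201, 400)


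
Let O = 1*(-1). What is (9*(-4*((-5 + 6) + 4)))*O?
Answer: 180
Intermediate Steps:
O = -1
(9*(-4*((-5 + 6) + 4)))*O = (9*(-4*((-5 + 6) + 4)))*(-1) = (9*(-4*(1 + 4)))*(-1) = (9*(-4*5))*(-1) = (9*(-20))*(-1) = -180*(-1) = 180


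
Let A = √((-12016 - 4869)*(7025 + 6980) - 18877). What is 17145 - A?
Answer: 17145 - I*√236493302 ≈ 17145.0 - 15378.0*I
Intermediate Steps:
A = I*√236493302 (A = √(-16885*14005 - 18877) = √(-236474425 - 18877) = √(-236493302) = I*√236493302 ≈ 15378.0*I)
17145 - A = 17145 - I*√236493302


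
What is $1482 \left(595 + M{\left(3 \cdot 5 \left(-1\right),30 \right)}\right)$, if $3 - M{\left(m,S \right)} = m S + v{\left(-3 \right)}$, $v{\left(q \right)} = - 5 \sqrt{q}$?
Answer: $1553136 + 7410 i \sqrt{3} \approx 1.5531 \cdot 10^{6} + 12835.0 i$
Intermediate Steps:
$M{\left(m,S \right)} = 3 - S m + 5 i \sqrt{3}$ ($M{\left(m,S \right)} = 3 - \left(m S - 5 \sqrt{-3}\right) = 3 - \left(S m - 5 i \sqrt{3}\right) = 3 - S m + 5 i \sqrt{3}$)
$1482 \left(595 + M{\left(3 \cdot 5 \left(-1\right),30 \right)}\right) = 1482 \left(595 + \left(3 - 30 \cdot 3 \cdot 5 \left(-1\right) + 5 i \sqrt{3}\right)\right) = 1482 \left(595 + \left(3 - 30 \cdot 15 \left(-1\right) + 5 i \sqrt{3}\right)\right) = 1482 \left(595 + \left(3 - 30 \left(-15\right) + 5 i \sqrt{3}\right)\right) = 1482 \left(595 + \left(3 + 450 + 5 i \sqrt{3}\right)\right) = 1482 \left(595 + \left(453 + 5 i \sqrt{3}\right)\right) = 1482 \left(1048 + 5 i \sqrt{3}\right) = 1553136 + 7410 i \sqrt{3}$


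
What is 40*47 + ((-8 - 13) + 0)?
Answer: 1859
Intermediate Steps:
40*47 + ((-8 - 13) + 0) = 1880 + (-21 + 0) = 1880 - 21 = 1859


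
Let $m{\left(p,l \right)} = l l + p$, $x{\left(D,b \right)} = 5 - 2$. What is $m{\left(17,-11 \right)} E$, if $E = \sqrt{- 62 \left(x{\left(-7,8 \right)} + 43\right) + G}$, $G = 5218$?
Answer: $1794 \sqrt{14} \approx 6712.5$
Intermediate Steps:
$x{\left(D,b \right)} = 3$
$m{\left(p,l \right)} = p + l^{2}$ ($m{\left(p,l \right)} = l^{2} + p = p + l^{2}$)
$E = 13 \sqrt{14}$ ($E = \sqrt{- 62 \left(3 + 43\right) + 5218} = \sqrt{\left(-62\right) 46 + 5218} = \sqrt{-2852 + 5218} = \sqrt{2366} = 13 \sqrt{14} \approx 48.642$)
$m{\left(17,-11 \right)} E = \left(17 + \left(-11\right)^{2}\right) 13 \sqrt{14} = \left(17 + 121\right) 13 \sqrt{14} = 138 \cdot 13 \sqrt{14} = 1794 \sqrt{14}$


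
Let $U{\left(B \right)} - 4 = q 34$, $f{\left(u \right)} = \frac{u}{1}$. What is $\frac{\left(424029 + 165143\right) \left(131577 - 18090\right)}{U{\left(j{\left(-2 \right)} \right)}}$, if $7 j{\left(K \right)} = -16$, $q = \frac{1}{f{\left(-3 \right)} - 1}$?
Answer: $- \frac{44575575176}{3} \approx -1.4859 \cdot 10^{10}$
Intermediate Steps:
$f{\left(u \right)} = u$ ($f{\left(u \right)} = u 1 = u$)
$q = - \frac{1}{4}$ ($q = \frac{1}{-3 - 1} = \frac{1}{-4} = - \frac{1}{4} \approx -0.25$)
$j{\left(K \right)} = - \frac{16}{7}$ ($j{\left(K \right)} = \frac{1}{7} \left(-16\right) = - \frac{16}{7}$)
$U{\left(B \right)} = - \frac{9}{2}$ ($U{\left(B \right)} = 4 - \frac{17}{2} = - \frac{9}{2}$)
$\frac{\left(424029 + 165143\right) \left(131577 - 18090\right)}{U{\left(j{\left(-2 \right)} \right)}} = \frac{\left(424029 + 165143\right) \left(131577 - 18090\right)}{- \frac{9}{2}} = 589172 \cdot 113487 \left(- \frac{2}{9}\right) = 66863362764 \left(- \frac{2}{9}\right) = - \frac{44575575176}{3}$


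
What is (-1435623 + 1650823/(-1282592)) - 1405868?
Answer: -3644475275495/1282592 ≈ -2.8415e+6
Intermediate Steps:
(-1435623 + 1650823/(-1282592)) - 1405868 = (-1435623 + 1650823*(-1/1282592)) - 1405868 = (-1435623 - 1650823/1282592) - 1405868 = -1841320225639/1282592 - 1405868 = -3644475275495/1282592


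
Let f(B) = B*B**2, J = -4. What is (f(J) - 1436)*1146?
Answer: -1719000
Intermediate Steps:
f(B) = B**3
(f(J) - 1436)*1146 = ((-4)**3 - 1436)*1146 = (-64 - 1436)*1146 = -1500*1146 = -1719000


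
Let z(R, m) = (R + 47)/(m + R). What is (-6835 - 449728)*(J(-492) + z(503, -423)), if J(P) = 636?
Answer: -2348103509/8 ≈ -2.9351e+8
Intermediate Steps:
z(R, m) = (47 + R)/(R + m)
(-6835 - 449728)*(J(-492) + z(503, -423)) = (-6835 - 449728)*(636 + (47 + 503)/(503 - 423)) = -456563*(636 + 550/80) = -456563*(636 + (1/80)*550) = -456563*(636 + 55/8) = -456563*5143/8 = -2348103509/8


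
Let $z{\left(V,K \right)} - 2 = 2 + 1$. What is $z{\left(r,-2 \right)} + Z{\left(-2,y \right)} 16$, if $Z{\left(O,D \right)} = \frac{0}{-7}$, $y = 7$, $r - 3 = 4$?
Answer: $5$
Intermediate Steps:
$r = 7$ ($r = 3 + 4 = 7$)
$Z{\left(O,D \right)} = 0$ ($Z{\left(O,D \right)} = 0 \left(- \frac{1}{7}\right) = 0$)
$z{\left(V,K \right)} = 5$ ($z{\left(V,K \right)} = 2 + \left(2 + 1\right) = 2 + 3 = 5$)
$z{\left(r,-2 \right)} + Z{\left(-2,y \right)} 16 = 5 + 0 \cdot 16 = 5 + 0 = 5$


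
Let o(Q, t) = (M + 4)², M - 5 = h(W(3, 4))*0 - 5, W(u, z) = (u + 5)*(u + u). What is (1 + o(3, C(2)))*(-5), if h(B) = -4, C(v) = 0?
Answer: -85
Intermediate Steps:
W(u, z) = 2*u*(5 + u) (W(u, z) = (5 + u)*(2*u) = 2*u*(5 + u))
M = 0 (M = 5 + (-4*0 - 5) = 5 + (0 - 5) = 5 - 5 = 0)
o(Q, t) = 16 (o(Q, t) = (0 + 4)² = 4² = 16)
(1 + o(3, C(2)))*(-5) = (1 + 16)*(-5) = 17*(-5) = -85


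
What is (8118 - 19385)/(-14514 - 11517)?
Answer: 11267/26031 ≈ 0.43283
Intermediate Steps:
(8118 - 19385)/(-14514 - 11517) = -11267/(-26031) = -11267*(-1/26031) = 11267/26031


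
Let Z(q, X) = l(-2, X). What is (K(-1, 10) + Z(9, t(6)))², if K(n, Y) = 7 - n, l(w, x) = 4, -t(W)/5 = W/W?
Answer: 144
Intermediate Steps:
t(W) = -5 (t(W) = -5*W/W = -5*1 = -5)
Z(q, X) = 4
(K(-1, 10) + Z(9, t(6)))² = ((7 - 1*(-1)) + 4)² = ((7 + 1) + 4)² = (8 + 4)² = 12² = 144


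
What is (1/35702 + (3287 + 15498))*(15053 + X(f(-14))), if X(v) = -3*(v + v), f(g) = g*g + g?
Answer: 9363113173231/35702 ≈ 2.6226e+8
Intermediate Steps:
f(g) = g + g² (f(g) = g² + g = g + g²)
X(v) = -6*v
(1/35702 + (3287 + 15498))*(15053 + X(f(-14))) = (1/35702 + (3287 + 15498))*(15053 - (-84)*(1 - 14)) = (1/35702 + 18785)*(15053 - (-84)*(-13)) = 670662071*(15053 - 6*182)/35702 = 670662071*(15053 - 1092)/35702 = (670662071/35702)*13961 = 9363113173231/35702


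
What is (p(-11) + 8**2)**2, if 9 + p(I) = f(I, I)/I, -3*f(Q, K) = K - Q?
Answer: 3025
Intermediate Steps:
f(Q, K) = -K/3 + Q/3 (f(Q, K) = -(K - Q)/3 = -K/3 + Q/3)
p(I) = -9 (p(I) = -9 + (-I/3 + I/3)/I = -9 + 0/I = -9 + 0 = -9)
(p(-11) + 8**2)**2 = (-9 + 8**2)**2 = (-9 + 64)**2 = 55**2 = 3025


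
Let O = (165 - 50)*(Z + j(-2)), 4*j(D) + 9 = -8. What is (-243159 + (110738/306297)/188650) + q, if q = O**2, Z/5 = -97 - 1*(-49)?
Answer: 364603217793486697429/462263432400 ≈ 7.8873e+8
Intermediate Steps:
Z = -240 (Z = 5*(-97 - 1*(-49)) = 5*(-97 + 49) = 5*(-48) = -240)
j(D) = -17/4 (j(D) = -9/4 + (1/4)*(-8) = -9/4 - 2 = -17/4)
O = -112355/4 (O = (165 - 50)*(-240 - 17/4) = 115*(-977/4) = -112355/4 ≈ -28089.)
q = 12623646025/16 (q = (-112355/4)**2 = 12623646025/16 ≈ 7.8898e+8)
(-243159 + (110738/306297)/188650) + q = (-243159 + (110738/306297)/188650) + 12623646025/16 = (-243159 + (110738*(1/306297))*(1/188650)) + 12623646025/16 = (-243159 + (110738/306297)*(1/188650)) + 12623646025/16 = (-243159 + 55369/28891464525) + 12623646025/16 = -7025219622379106/28891464525 + 12623646025/16 = 364603217793486697429/462263432400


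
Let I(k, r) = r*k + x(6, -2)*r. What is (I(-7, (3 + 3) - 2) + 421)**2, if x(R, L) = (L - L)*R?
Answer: 154449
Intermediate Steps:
x(R, L) = 0 (x(R, L) = 0*R = 0)
I(k, r) = k*r (I(k, r) = r*k + 0*r = k*r + 0 = k*r)
(I(-7, (3 + 3) - 2) + 421)**2 = (-7*((3 + 3) - 2) + 421)**2 = (-7*(6 - 2) + 421)**2 = (-7*4 + 421)**2 = (-28 + 421)**2 = 393**2 = 154449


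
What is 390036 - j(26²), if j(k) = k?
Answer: 389360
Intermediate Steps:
390036 - j(26²) = 390036 - 1*26² = 390036 - 1*676 = 390036 - 676 = 389360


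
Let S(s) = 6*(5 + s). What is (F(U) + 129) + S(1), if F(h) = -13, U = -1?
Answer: 152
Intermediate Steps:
S(s) = 30 + 6*s
(F(U) + 129) + S(1) = (-13 + 129) + (30 + 6*1) = 116 + (30 + 6) = 116 + 36 = 152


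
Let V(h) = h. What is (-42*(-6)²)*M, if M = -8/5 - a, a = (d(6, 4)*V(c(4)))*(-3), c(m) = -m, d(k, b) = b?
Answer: 374976/5 ≈ 74995.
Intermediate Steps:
a = 48 (a = (4*(-1*4))*(-3) = (4*(-4))*(-3) = -16*(-3) = 48)
M = -248/5 (M = -8/5 - 1*48 = -8*⅕ - 48 = -8/5 - 48 = -248/5 ≈ -49.600)
(-42*(-6)²)*M = -42*(-6)²*(-248/5) = -42*36*(-248/5) = -1512*(-248/5) = 374976/5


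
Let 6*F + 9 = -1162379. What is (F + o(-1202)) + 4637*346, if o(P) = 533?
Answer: 4233611/3 ≈ 1.4112e+6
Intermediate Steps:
F = -581194/3 (F = -3/2 + (⅙)*(-1162379) = -3/2 - 1162379/6 = -581194/3 ≈ -1.9373e+5)
(F + o(-1202)) + 4637*346 = (-581194/3 + 533) + 4637*346 = -579595/3 + 1604402 = 4233611/3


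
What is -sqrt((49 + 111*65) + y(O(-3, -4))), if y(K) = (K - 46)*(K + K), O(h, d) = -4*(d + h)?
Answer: -4*sqrt(391) ≈ -79.095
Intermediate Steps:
O(h, d) = -4*d - 4*h
y(K) = 2*K*(-46 + K) (y(K) = (-46 + K)*(2*K) = 2*K*(-46 + K))
-sqrt((49 + 111*65) + y(O(-3, -4))) = -sqrt((49 + 111*65) + 2*(-4*(-4) - 4*(-3))*(-46 + (-4*(-4) - 4*(-3)))) = -sqrt((49 + 7215) + 2*(16 + 12)*(-46 + (16 + 12))) = -sqrt(7264 + 2*28*(-46 + 28)) = -sqrt(7264 + 2*28*(-18)) = -sqrt(7264 - 1008) = -sqrt(6256) = -4*sqrt(391)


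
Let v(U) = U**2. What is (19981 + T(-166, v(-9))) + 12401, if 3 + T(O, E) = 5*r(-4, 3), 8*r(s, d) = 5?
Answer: 259057/8 ≈ 32382.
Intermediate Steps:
r(s, d) = 5/8 (r(s, d) = (1/8)*5 = 5/8)
T(O, E) = 1/8 (T(O, E) = -3 + 5*(5/8) = -3 + 25/8 = 1/8)
(19981 + T(-166, v(-9))) + 12401 = (19981 + 1/8) + 12401 = 159849/8 + 12401 = 259057/8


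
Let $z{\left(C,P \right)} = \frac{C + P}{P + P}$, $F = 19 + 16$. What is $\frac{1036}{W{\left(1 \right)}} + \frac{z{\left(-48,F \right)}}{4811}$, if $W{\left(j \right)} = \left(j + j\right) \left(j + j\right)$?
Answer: $\frac{87223417}{336770} \approx 259.0$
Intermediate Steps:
$F = 35$
$W{\left(j \right)} = 4 j^{2}$ ($W{\left(j \right)} = 2 j 2 j = 4 j^{2}$)
$z{\left(C,P \right)} = \frac{C + P}{2 P}$
$\frac{1036}{W{\left(1 \right)}} + \frac{z{\left(-48,F \right)}}{4811} = \frac{1036}{4 \cdot 1^{2}} + \frac{\frac{1}{2} \cdot \frac{1}{35} \left(-48 + 35\right)}{4811} = \frac{1036}{4 \cdot 1} + \frac{1}{2} \cdot \frac{1}{35} \left(-13\right) \frac{1}{4811} = \frac{1036}{4} - \frac{13}{336770} = 1036 \cdot \frac{1}{4} - \frac{13}{336770} = 259 - \frac{13}{336770} = \frac{87223417}{336770}$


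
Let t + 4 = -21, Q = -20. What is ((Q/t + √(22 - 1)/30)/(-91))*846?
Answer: -3384/455 - 141*√21/455 ≈ -8.8575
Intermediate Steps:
t = -25 (t = -4 - 21 = -25)
((Q/t + √(22 - 1)/30)/(-91))*846 = ((-20/(-25) + √(22 - 1)/30)/(-91))*846 = ((-20*(-1/25) + √21*(1/30))*(-1/91))*846 = ((⅘ + √21/30)*(-1/91))*846 = (-4/455 - √21/2730)*846 = -3384/455 - 141*√21/455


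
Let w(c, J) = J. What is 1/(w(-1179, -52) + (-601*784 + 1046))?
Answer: -1/470190 ≈ -2.1268e-6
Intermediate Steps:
1/(w(-1179, -52) + (-601*784 + 1046)) = 1/(-52 + (-601*784 + 1046)) = 1/(-52 + (-471184 + 1046)) = 1/(-52 - 470138) = 1/(-470190) = -1/470190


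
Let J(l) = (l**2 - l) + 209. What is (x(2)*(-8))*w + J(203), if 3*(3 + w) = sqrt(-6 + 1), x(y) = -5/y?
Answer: 41155 + 20*I*sqrt(5)/3 ≈ 41155.0 + 14.907*I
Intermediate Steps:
J(l) = 209 + l**2 - l
w = -3 + I*sqrt(5)/3 (w = -3 + sqrt(-6 + 1)/3 = -3 + sqrt(-5)/3 = -3 + (I*sqrt(5))/3 = -3 + I*sqrt(5)/3 ≈ -3.0 + 0.74536*I)
(x(2)*(-8))*w + J(203) = (-5/2*(-8))*(-3 + I*sqrt(5)/3) + (209 + 203**2 - 1*203) = (-5*1/2*(-8))*(-3 + I*sqrt(5)/3) + (209 + 41209 - 203) = (-5/2*(-8))*(-3 + I*sqrt(5)/3) + 41215 = 20*(-3 + I*sqrt(5)/3) + 41215 = (-60 + 20*I*sqrt(5)/3) + 41215 = 41155 + 20*I*sqrt(5)/3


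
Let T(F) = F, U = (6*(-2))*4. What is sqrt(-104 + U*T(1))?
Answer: 2*I*sqrt(38) ≈ 12.329*I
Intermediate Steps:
U = -48 (U = -12*4 = -48)
sqrt(-104 + U*T(1)) = sqrt(-104 - 48*1) = sqrt(-104 - 48) = sqrt(-152) = 2*I*sqrt(38)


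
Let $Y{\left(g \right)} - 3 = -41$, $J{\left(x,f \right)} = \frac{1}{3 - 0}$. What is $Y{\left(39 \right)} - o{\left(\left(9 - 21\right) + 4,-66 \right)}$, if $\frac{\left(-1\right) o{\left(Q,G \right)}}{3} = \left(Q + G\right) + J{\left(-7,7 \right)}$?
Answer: $-259$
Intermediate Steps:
$J{\left(x,f \right)} = \frac{1}{3}$ ($J{\left(x,f \right)} = \frac{1}{3 + 0} = \frac{1}{3}$)
$Y{\left(g \right)} = -38$ ($Y{\left(g \right)} = 3 - 41 = -38$)
$o{\left(Q,G \right)} = -1 - 3 G - 3 Q$ ($o{\left(Q,G \right)} = - 3 \left(\left(Q + G\right) + \frac{1}{3}\right) = - 3 \left(\left(G + Q\right) + \frac{1}{3}\right) = - 3 \left(\frac{1}{3} + G + Q\right) = -1 - 3 G - 3 Q$)
$Y{\left(39 \right)} - o{\left(\left(9 - 21\right) + 4,-66 \right)} = -38 - \left(-1 - -198 - 3 \left(\left(9 - 21\right) + 4\right)\right) = -38 - \left(-1 + 198 - 3 \left(-12 + 4\right)\right) = -38 - \left(-1 + 198 - -24\right) = -38 - \left(-1 + 198 + 24\right) = -38 - 221 = -259$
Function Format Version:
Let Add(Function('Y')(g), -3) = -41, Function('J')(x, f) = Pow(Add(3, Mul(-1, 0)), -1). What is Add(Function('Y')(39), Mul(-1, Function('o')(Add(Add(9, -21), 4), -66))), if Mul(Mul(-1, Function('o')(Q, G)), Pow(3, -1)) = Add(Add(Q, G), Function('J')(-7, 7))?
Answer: -259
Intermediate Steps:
Function('J')(x, f) = Rational(1, 3) (Function('J')(x, f) = Pow(Add(3, 0), -1) = Pow(3, -1) = Rational(1, 3))
Function('Y')(g) = -38 (Function('Y')(g) = Add(3, -41) = -38)
Function('o')(Q, G) = Add(-1, Mul(-3, G), Mul(-3, Q)) (Function('o')(Q, G) = Mul(-3, Add(Add(Q, G), Rational(1, 3))) = Mul(-3, Add(Add(G, Q), Rational(1, 3))) = Mul(-3, Add(Rational(1, 3), G, Q)) = Add(-1, Mul(-3, G), Mul(-3, Q)))
Add(Function('Y')(39), Mul(-1, Function('o')(Add(Add(9, -21), 4), -66))) = Add(-38, Mul(-1, Add(-1, Mul(-3, -66), Mul(-3, Add(Add(9, -21), 4))))) = Add(-38, Mul(-1, Add(-1, 198, Mul(-3, Add(-12, 4))))) = Add(-38, Mul(-1, Add(-1, 198, Mul(-3, -8)))) = Add(-38, Mul(-1, Add(-1, 198, 24))) = Add(-38, Mul(-1, 221)) = Add(-38, -221) = -259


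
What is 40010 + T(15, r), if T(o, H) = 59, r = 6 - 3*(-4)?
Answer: 40069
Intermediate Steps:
r = 18 (r = 6 + 12 = 18)
40010 + T(15, r) = 40010 + 59 = 40069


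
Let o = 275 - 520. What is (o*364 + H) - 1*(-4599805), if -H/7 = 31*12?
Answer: 4508021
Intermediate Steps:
o = -245
H = -2604 (H = -217*12 = -7*372 = -2604)
(o*364 + H) - 1*(-4599805) = (-245*364 - 2604) - 1*(-4599805) = (-89180 - 2604) + 4599805 = -91784 + 4599805 = 4508021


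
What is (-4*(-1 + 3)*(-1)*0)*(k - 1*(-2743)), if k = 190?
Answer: 0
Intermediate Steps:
(-4*(-1 + 3)*(-1)*0)*(k - 1*(-2743)) = (-4*(-1 + 3)*(-1)*0)*(190 - 1*(-2743)) = (-8*(-1)*0)*(190 + 2743) = (-4*(-2)*0)*2933 = (8*0)*2933 = 0*2933 = 0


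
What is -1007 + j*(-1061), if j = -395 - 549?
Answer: 1000577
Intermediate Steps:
j = -944
-1007 + j*(-1061) = -1007 - 944*(-1061) = -1007 + 1001584 = 1000577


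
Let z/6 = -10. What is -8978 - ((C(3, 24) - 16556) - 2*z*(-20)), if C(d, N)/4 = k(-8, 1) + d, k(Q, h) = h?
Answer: 9962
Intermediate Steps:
z = -60 (z = 6*(-10) = -60)
C(d, N) = 4 + 4*d (C(d, N) = 4*(1 + d) = 4 + 4*d)
-8978 - ((C(3, 24) - 16556) - 2*z*(-20)) = -8978 - (((4 + 4*3) - 16556) - 2*(-60)*(-20)) = -8978 - (((4 + 12) - 16556) + 120*(-20)) = -8978 - ((16 - 16556) - 2400) = -8978 - (-16540 - 2400) = -8978 - 1*(-18940) = -8978 + 18940 = 9962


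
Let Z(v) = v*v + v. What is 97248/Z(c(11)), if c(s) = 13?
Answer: 48624/91 ≈ 534.33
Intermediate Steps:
Z(v) = v + v² (Z(v) = v² + v = v + v²)
97248/Z(c(11)) = 97248/((13*(1 + 13))) = 97248/((13*14)) = 97248/182 = 97248*(1/182) = 48624/91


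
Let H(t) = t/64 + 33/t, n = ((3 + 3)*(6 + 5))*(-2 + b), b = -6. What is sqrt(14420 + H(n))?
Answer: sqrt(230587)/4 ≈ 120.05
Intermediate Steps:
n = -528 (n = ((3 + 3)*(6 + 5))*(-2 - 6) = (6*11)*(-8) = 66*(-8) = -528)
H(t) = 33/t + t/64 (H(t) = t*(1/64) + 33/t = t/64 + 33/t = 33/t + t/64)
sqrt(14420 + H(n)) = sqrt(14420 + (33/(-528) + (1/64)*(-528))) = sqrt(14420 + (33*(-1/528) - 33/4)) = sqrt(14420 + (-1/16 - 33/4)) = sqrt(14420 - 133/16) = sqrt(230587/16) = sqrt(230587)/4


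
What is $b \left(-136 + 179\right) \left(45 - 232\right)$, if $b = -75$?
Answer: $603075$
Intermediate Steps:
$b \left(-136 + 179\right) \left(45 - 232\right) = - 75 \left(-136 + 179\right) \left(45 - 232\right) = - 75 \cdot 43 \left(-187\right) = \left(-75\right) \left(-8041\right) = 603075$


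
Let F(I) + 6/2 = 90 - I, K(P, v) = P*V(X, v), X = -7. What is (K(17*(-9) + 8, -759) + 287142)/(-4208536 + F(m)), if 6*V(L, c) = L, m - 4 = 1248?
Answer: -1723867/25258206 ≈ -0.068250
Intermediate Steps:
m = 1252 (m = 4 + 1248 = 1252)
V(L, c) = L/6
K(P, v) = -7*P/6 (K(P, v) = P*((⅙)*(-7)) = P*(-7/6) = -7*P/6)
F(I) = 87 - I (F(I) = -3 + (90 - I) = 87 - I)
(K(17*(-9) + 8, -759) + 287142)/(-4208536 + F(m)) = (-7*(17*(-9) + 8)/6 + 287142)/(-4208536 + (87 - 1*1252)) = (-7*(-153 + 8)/6 + 287142)/(-4208536 + (87 - 1252)) = (-7/6*(-145) + 287142)/(-4208536 - 1165) = (1015/6 + 287142)/(-4209701) = (1723867/6)*(-1/4209701) = -1723867/25258206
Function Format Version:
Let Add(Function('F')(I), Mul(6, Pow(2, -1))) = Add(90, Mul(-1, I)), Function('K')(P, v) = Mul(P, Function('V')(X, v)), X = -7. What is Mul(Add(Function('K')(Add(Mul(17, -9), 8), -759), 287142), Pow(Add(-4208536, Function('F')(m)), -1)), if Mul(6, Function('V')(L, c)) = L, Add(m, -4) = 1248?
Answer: Rational(-1723867, 25258206) ≈ -0.068250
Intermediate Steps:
m = 1252 (m = Add(4, 1248) = 1252)
Function('V')(L, c) = Mul(Rational(1, 6), L)
Function('K')(P, v) = Mul(Rational(-7, 6), P) (Function('K')(P, v) = Mul(P, Mul(Rational(1, 6), -7)) = Mul(P, Rational(-7, 6)) = Mul(Rational(-7, 6), P))
Function('F')(I) = Add(87, Mul(-1, I)) (Function('F')(I) = Add(-3, Add(90, Mul(-1, I))) = Add(87, Mul(-1, I)))
Mul(Add(Function('K')(Add(Mul(17, -9), 8), -759), 287142), Pow(Add(-4208536, Function('F')(m)), -1)) = Mul(Add(Mul(Rational(-7, 6), Add(Mul(17, -9), 8)), 287142), Pow(Add(-4208536, Add(87, Mul(-1, 1252))), -1)) = Mul(Add(Mul(Rational(-7, 6), Add(-153, 8)), 287142), Pow(Add(-4208536, Add(87, -1252)), -1)) = Mul(Add(Mul(Rational(-7, 6), -145), 287142), Pow(Add(-4208536, -1165), -1)) = Mul(Add(Rational(1015, 6), 287142), Pow(-4209701, -1)) = Mul(Rational(1723867, 6), Rational(-1, 4209701)) = Rational(-1723867, 25258206)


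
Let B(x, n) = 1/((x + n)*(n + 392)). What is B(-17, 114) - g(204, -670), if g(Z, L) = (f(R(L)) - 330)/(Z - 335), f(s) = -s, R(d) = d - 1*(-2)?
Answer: 16589847/6429742 ≈ 2.5802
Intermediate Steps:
R(d) = 2 + d (R(d) = d + 2 = 2 + d)
g(Z, L) = (-332 - L)/(-335 + Z) (g(Z, L) = (-(2 + L) - 330)/(Z - 335) = ((-2 - L) - 330)/(-335 + Z) = (-332 - L)/(-335 + Z))
B(x, n) = 1/((392 + n)*(n + x)) (B(x, n) = 1/((n + x)*(392 + n)) = 1/((392 + n)*(n + x)))
B(-17, 114) - g(204, -670) = 1/(114**2 + 392*114 + 392*(-17) + 114*(-17)) - (-332 - 1*(-670))/(-335 + 204) = 1/(12996 + 44688 - 6664 - 1938) - (-332 + 670)/(-131) = 1/49082 - (-1)*338/131 = 1/49082 - 1*(-338/131) = 1/49082 + 338/131 = 16589847/6429742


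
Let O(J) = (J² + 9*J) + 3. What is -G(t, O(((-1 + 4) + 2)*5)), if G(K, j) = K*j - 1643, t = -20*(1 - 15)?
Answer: -237197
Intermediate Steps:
t = 280 (t = -20*(-14) = 280)
O(J) = 3 + J² + 9*J
G(K, j) = -1643 + K*j
-G(t, O(((-1 + 4) + 2)*5)) = -(-1643 + 280*(3 + (((-1 + 4) + 2)*5)² + 9*(((-1 + 4) + 2)*5))) = -(-1643 + 280*(3 + ((3 + 2)*5)² + 9*((3 + 2)*5))) = -(-1643 + 280*(3 + (5*5)² + 9*(5*5))) = -(-1643 + 280*(3 + 25² + 9*25)) = -(-1643 + 280*(3 + 625 + 225)) = -(-1643 + 280*853) = -(-1643 + 238840) = -1*237197 = -237197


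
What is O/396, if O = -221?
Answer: -221/396 ≈ -0.55808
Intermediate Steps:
O/396 = -221/396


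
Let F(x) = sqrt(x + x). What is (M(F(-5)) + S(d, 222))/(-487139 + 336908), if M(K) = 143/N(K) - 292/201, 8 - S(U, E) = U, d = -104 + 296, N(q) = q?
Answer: 37276/30196431 + 143*I*sqrt(10)/1502310 ≈ 0.0012345 + 0.00030101*I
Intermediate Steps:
F(x) = sqrt(2)*sqrt(x) (F(x) = sqrt(2*x) = sqrt(2)*sqrt(x))
d = 192
S(U, E) = 8 - U
M(K) = -292/201 + 143/K (M(K) = 143/K - 292/201 = -292/201 + 143/K)
(M(F(-5)) + S(d, 222))/(-487139 + 336908) = ((-292/201 + 143/((sqrt(2)*sqrt(-5)))) + (8 - 1*192))/(-487139 + 336908) = ((-292/201 + 143/((sqrt(2)*(I*sqrt(5))))) + (8 - 192))/(-150231) = ((-292/201 + 143/((I*sqrt(10)))) - 184)*(-1/150231) = ((-292/201 + 143*(-I*sqrt(10)/10)) - 184)*(-1/150231) = ((-292/201 - 143*I*sqrt(10)/10) - 184)*(-1/150231) = (-37276/201 - 143*I*sqrt(10)/10)*(-1/150231) = 37276/30196431 + 143*I*sqrt(10)/1502310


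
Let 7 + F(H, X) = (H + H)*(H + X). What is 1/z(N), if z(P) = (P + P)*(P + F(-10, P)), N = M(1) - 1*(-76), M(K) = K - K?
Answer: -1/190152 ≈ -5.2590e-6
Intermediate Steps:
M(K) = 0
F(H, X) = -7 + 2*H*(H + X) (F(H, X) = -7 + (H + H)*(H + X) = -7 + (2*H)*(H + X) = -7 + 2*H*(H + X))
N = 76 (N = 0 - 1*(-76) = 0 + 76 = 76)
z(P) = 2*P*(193 - 19*P) (z(P) = (P + P)*(P + (-7 + 2*(-10)² + 2*(-10)*P)) = (2*P)*(P + (-7 + 2*100 - 20*P)) = (2*P)*(P + (-7 + 200 - 20*P)) = (2*P)*(P + (193 - 20*P)) = (2*P)*(193 - 19*P) = 2*P*(193 - 19*P))
1/z(N) = 1/(2*76*(193 - 19*76)) = 1/(2*76*(193 - 1444)) = 1/(2*76*(-1251)) = 1/(-190152) = -1/190152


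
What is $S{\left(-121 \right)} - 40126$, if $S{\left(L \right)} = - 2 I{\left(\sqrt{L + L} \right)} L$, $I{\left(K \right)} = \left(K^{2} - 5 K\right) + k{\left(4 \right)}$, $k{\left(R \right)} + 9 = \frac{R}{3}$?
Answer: $- \frac{301636}{3} - 13310 i \sqrt{2} \approx -1.0055 \cdot 10^{5} - 18823.0 i$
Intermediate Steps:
$k{\left(R \right)} = -9 + \frac{R}{3}$
$I{\left(K \right)} = - \frac{23}{3} + K^{2} - 5 K$ ($I{\left(K \right)} = \left(K^{2} - 5 K\right) + \left(-9 + \frac{1}{3} \cdot 4\right) = \left(K^{2} - 5 K\right) + \left(-9 + \frac{4}{3}\right) = \left(K^{2} - 5 K\right) - \frac{23}{3} = - \frac{23}{3} + K^{2} - 5 K$)
$S{\left(L \right)} = L \left(\frac{46}{3} - 4 L + 10 \sqrt{2} \sqrt{L}\right)$ ($S{\left(L \right)} = - 2 \left(- \frac{23}{3} + \left(\sqrt{L + L}\right)^{2} - 5 \sqrt{L + L}\right) L = - 2 \left(- \frac{23}{3} + \left(\sqrt{2 L}\right)^{2} - 5 \sqrt{2 L}\right) L = - 2 \left(- \frac{23}{3} + \left(\sqrt{2} \sqrt{L}\right)^{2} - 5 \sqrt{2} \sqrt{L}\right) L = - 2 \left(- \frac{23}{3} + 2 L - 5 \sqrt{2} \sqrt{L}\right) L = \left(\frac{46}{3} - 4 L + 10 \sqrt{2} \sqrt{L}\right) L = L \left(\frac{46}{3} - 4 L + 10 \sqrt{2} \sqrt{L}\right)$)
$S{\left(-121 \right)} - 40126 = \frac{2}{3} \left(-121\right) \left(23 - -726 + 15 \sqrt{2} \sqrt{-121}\right) - 40126 = \frac{2}{3} \left(-121\right) \left(23 + 726 + 15 \sqrt{2} \cdot 11 i\right) - 40126 = \frac{2}{3} \left(-121\right) \left(23 + 726 + 165 i \sqrt{2}\right) - 40126 = \frac{2}{3} \left(-121\right) \left(749 + 165 i \sqrt{2}\right) - 40126 = \left(- \frac{181258}{3} - 13310 i \sqrt{2}\right) - 40126 = - \frac{301636}{3} - 13310 i \sqrt{2}$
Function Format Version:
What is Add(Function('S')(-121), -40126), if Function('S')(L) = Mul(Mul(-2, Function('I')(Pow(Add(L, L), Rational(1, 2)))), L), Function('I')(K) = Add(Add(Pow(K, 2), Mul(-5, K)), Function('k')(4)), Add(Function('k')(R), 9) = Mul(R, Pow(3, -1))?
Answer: Add(Rational(-301636, 3), Mul(-13310, I, Pow(2, Rational(1, 2)))) ≈ Add(-1.0055e+5, Mul(-18823., I))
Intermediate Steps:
Function('k')(R) = Add(-9, Mul(Rational(1, 3), R)) (Function('k')(R) = Add(-9, Mul(R, Pow(3, -1))) = Add(-9, Mul(R, Rational(1, 3))) = Add(-9, Mul(Rational(1, 3), R)))
Function('I')(K) = Add(Rational(-23, 3), Pow(K, 2), Mul(-5, K)) (Function('I')(K) = Add(Add(Pow(K, 2), Mul(-5, K)), Add(-9, Mul(Rational(1, 3), 4))) = Add(Add(Pow(K, 2), Mul(-5, K)), Add(-9, Rational(4, 3))) = Add(Add(Pow(K, 2), Mul(-5, K)), Rational(-23, 3)) = Add(Rational(-23, 3), Pow(K, 2), Mul(-5, K)))
Function('S')(L) = Mul(L, Add(Rational(46, 3), Mul(-4, L), Mul(10, Pow(2, Rational(1, 2)), Pow(L, Rational(1, 2))))) (Function('S')(L) = Mul(Mul(-2, Add(Rational(-23, 3), Pow(Pow(Add(L, L), Rational(1, 2)), 2), Mul(-5, Pow(Add(L, L), Rational(1, 2))))), L) = Mul(Mul(-2, Add(Rational(-23, 3), Pow(Pow(Mul(2, L), Rational(1, 2)), 2), Mul(-5, Pow(Mul(2, L), Rational(1, 2))))), L) = Mul(Mul(-2, Add(Rational(-23, 3), Pow(Mul(Pow(2, Rational(1, 2)), Pow(L, Rational(1, 2))), 2), Mul(-5, Mul(Pow(2, Rational(1, 2)), Pow(L, Rational(1, 2)))))), L) = Mul(Mul(-2, Add(Rational(-23, 3), Mul(2, L), Mul(-5, Pow(2, Rational(1, 2)), Pow(L, Rational(1, 2))))), L) = Mul(Add(Rational(46, 3), Mul(-4, L), Mul(10, Pow(2, Rational(1, 2)), Pow(L, Rational(1, 2)))), L) = Mul(L, Add(Rational(46, 3), Mul(-4, L), Mul(10, Pow(2, Rational(1, 2)), Pow(L, Rational(1, 2))))))
Add(Function('S')(-121), -40126) = Add(Mul(Rational(2, 3), -121, Add(23, Mul(-6, -121), Mul(15, Pow(2, Rational(1, 2)), Pow(-121, Rational(1, 2))))), -40126) = Add(Mul(Rational(2, 3), -121, Add(23, 726, Mul(15, Pow(2, Rational(1, 2)), Mul(11, I)))), -40126) = Add(Mul(Rational(2, 3), -121, Add(23, 726, Mul(165, I, Pow(2, Rational(1, 2))))), -40126) = Add(Mul(Rational(2, 3), -121, Add(749, Mul(165, I, Pow(2, Rational(1, 2))))), -40126) = Add(Add(Rational(-181258, 3), Mul(-13310, I, Pow(2, Rational(1, 2)))), -40126) = Add(Rational(-301636, 3), Mul(-13310, I, Pow(2, Rational(1, 2))))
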